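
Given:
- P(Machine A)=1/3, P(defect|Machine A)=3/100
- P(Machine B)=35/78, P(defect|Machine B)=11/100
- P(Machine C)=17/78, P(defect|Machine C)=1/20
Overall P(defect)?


P(B) = Σ P(B|Aᵢ)×P(Aᵢ)
  3/100×1/3 = 1/100
  11/100×35/78 = 77/1560
  1/20×17/78 = 17/1560
Sum = 137/1950

P(defect) = 137/1950 ≈ 7.03%


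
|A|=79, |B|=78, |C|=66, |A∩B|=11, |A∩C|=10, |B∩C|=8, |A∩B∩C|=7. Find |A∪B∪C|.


|A∪B∪C| = 79+78+66-11-10-8+7 = 201

|A∪B∪C| = 201


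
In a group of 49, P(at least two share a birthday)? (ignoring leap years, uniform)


P(all different) = Π(365-i)/365 for i=0..48
= 0.034220
P(match) = 1 - 0.034220 = 0.965780

P ≈ 0.9658 ≈ 96.58%


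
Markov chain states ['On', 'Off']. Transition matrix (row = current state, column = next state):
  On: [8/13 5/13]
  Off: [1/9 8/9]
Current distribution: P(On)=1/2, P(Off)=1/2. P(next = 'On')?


P(next=On) = Σᵢ P(now=i)×P(i→On)
= 1/2×8/13 + 1/2×1/9
= 4/13 + 1/18 = 85/234

P = 85/234 ≈ 0.3632


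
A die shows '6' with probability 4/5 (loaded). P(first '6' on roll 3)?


Geometric: P(X=3) = (1-p)^(k-1)×p = (1/5)^2×4/5 = 4/125

P(X=3) = 4/125 ≈ 3.20%


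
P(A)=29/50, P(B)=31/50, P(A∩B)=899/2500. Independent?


P(A)×P(B) = 899/2500
P(A∩B) = 899/2500
Equal ✓ → Independent

Yes, independent


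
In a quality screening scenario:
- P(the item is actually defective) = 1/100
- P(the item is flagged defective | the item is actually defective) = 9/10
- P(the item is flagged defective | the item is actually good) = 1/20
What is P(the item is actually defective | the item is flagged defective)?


Using Bayes' theorem:
P(A|B) = P(B|A)·P(A) / P(B)

P(the item is flagged defective) = 9/10 × 1/100 + 1/20 × 99/100
= 9/1000 + 99/2000 = 117/2000

P(the item is actually defective|the item is flagged defective) = (9/1000) / (117/2000) = 2/13

P(the item is actually defective|the item is flagged defective) = 2/13 ≈ 15.38%


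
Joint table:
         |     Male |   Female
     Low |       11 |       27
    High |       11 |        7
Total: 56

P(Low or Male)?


P(Low∨Male) = P(Low) + P(Male) - P(Low∧Male)
= (38 + 22 - 11)/56 = 49/56 = 7/8

P = 7/8 ≈ 87.50%


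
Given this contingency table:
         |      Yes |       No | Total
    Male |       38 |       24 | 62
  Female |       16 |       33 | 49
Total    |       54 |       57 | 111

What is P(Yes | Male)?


P(Yes | Male) = 38/(38+24) = 38/62 = 19/31

P(Yes|Male) = 19/31 ≈ 61.29%


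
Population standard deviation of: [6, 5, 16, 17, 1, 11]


Mean = 56/6 = 28/3
  (6-28/3)²=100/9
  (5-28/3)²=169/9
  (16-28/3)²=400/9
  (17-28/3)²=529/9
  (1-28/3)²=625/9
  (11-28/3)²=25/9
Σ(x-μ)² = 616/3
σ² = (616/3)/6 = 308/9

σ = √(308/9) ≈ 5.8500


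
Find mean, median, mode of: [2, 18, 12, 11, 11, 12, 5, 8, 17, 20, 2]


Sorted: [2, 2, 5, 8, 11, 11, 12, 12, 17, 18, 20]
Mean = 118/11
Median = 11
Freq: {2: 2, 18: 1, 12: 2, 11: 2, 5: 1, 8: 1, 17: 1, 20: 1}
Mode: [2, 11, 12]

Mean=118/11, Median=11, Mode=[2, 11, 12]


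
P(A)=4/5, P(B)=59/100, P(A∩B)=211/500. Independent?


P(A)×P(B) = 59/125
P(A∩B) = 211/500
Not equal → NOT independent

No, not independent


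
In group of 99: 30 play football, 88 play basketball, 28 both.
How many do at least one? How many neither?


|A∪B| = 30+88-28 = 90
Neither = 99-90 = 9

At least one: 90; Neither: 9


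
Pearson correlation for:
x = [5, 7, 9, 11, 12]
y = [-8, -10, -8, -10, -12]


n=5, Σx=44, Σy=-48, Σxy=-436, Σx²=420, Σy²=472
r = (5×(-436) - 44×(-48))/√((5×420 - 44²)(5×472 - (-48)²))
= -68/√(164×56) = -68/√9184 ≈ -68/95.8332 ≈ -0.7096

r ≈ -0.7096


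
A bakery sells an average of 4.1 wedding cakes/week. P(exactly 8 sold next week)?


Poisson(λ=4.1): P(X=8) = e^(-λ)×λ^k/k!
= e^(-4.1) × 4.1^8 / 8!
≈ 0.0165726754 × 79849.2522912 / 40320 ≈ 0.032820

P(X=8) ≈ 0.032820 ≈ 3.28%


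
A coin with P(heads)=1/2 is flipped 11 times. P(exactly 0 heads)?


Binomial: P(X=0) = C(11,0)×p^0×(1-p)^11
= 1 × 1 × 1/2048 = 1/2048

P(X=0) = 1/2048 ≈ 0.05%


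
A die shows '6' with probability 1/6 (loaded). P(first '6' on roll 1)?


Geometric: P(X=1) = (1-p)^(k-1)×p = (5/6)^0×1/6 = 1/6

P(X=1) = 1/6 ≈ 16.67%


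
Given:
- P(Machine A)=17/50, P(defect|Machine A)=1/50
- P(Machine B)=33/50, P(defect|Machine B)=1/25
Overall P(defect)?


P(B) = Σ P(B|Aᵢ)×P(Aᵢ)
  1/50×17/50 = 17/2500
  1/25×33/50 = 33/1250
Sum = 83/2500

P(defect) = 83/2500 ≈ 3.32%


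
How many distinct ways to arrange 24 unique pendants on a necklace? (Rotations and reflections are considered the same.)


Free circular arrangements: rotations and reflections both identified.
(n-1)!/2 = 23!/2 = 25852016738884976640000/2 = 12926008369442488320000

12926008369442488320000


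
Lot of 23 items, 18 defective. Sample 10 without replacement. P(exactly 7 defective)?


Hypergeometric: C(18,7)×C(5,3)/C(23,10)
= 31824×10/1144066 = 9360/33649

P(X=7) = 9360/33649 ≈ 27.82%


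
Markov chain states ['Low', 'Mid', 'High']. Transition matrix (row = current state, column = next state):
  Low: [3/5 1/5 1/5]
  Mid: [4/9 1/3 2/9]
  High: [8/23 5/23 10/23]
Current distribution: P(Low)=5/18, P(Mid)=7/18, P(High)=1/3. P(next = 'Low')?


P(next=Low) = Σᵢ P(now=i)×P(i→Low)
= 5/18×3/5 + 7/18×4/9 + 1/3×8/23
= 1/6 + 14/81 + 8/69 = 1697/3726

P = 1697/3726 ≈ 0.4554


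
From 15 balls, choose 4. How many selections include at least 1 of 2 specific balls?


Complement: C(15,4) - C(13,4) = 1365 - 715 = 650

650


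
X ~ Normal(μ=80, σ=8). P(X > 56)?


z = (56-80)/8 = -3.0
P(X > 56) = 1 - P(Z ≤ -3.0) = 1 - 0.0013 = 0.9987

P(X > 56) ≈ 0.9987


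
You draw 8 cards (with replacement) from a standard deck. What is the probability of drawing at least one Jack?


P(not a Jack) = 48/52 = 12/13
P(none in 8 draws) = (12/13)^8 = 429981696/815730721
P(≥1 Jack) = 1 - 429981696/815730721 = 385749025/815730721

P = 385749025/815730721 ≈ 47.29%


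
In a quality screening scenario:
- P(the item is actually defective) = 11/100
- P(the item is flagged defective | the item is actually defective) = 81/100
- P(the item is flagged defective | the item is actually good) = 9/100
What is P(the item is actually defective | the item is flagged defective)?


Using Bayes' theorem:
P(A|B) = P(B|A)·P(A) / P(B)

P(the item is flagged defective) = 81/100 × 11/100 + 9/100 × 89/100
= 891/10000 + 801/10000 = 423/2500

P(the item is actually defective|the item is flagged defective) = (891/10000) / (423/2500) = 99/188

P(the item is actually defective|the item is flagged defective) = 99/188 ≈ 52.66%


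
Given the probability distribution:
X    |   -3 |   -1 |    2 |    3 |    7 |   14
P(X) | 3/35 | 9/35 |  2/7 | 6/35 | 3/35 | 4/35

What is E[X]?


E[X] = Σ x·P(X=x)
= (-3)×(3/35) + (-1)×(9/35) + (2)×(2/7) + (3)×(6/35) + (7)×(3/35) + (14)×(4/35)
= 97/35

E[X] = 97/35


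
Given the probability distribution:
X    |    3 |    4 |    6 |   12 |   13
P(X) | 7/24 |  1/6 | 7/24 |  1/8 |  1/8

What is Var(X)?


E[X] = 77/12
E[X²] = 659/12
Var(X) = E[X²] - (E[X])² = 659/12 - 5929/144 = 1979/144

Var(X) = 1979/144 ≈ 13.7431


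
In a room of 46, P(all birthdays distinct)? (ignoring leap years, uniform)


P(all different) = Π(365-i)/365 for i=0..45
= (365/365)×(364/365)×...×(320/365)
= 0.051747

P ≈ 0.0517 ≈ 5.17%


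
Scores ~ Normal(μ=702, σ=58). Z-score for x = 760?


z = (x - μ)/σ = (760 - 702)/58 = 1.0

z = 1.0


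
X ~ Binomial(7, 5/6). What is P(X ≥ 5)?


P(X ≥ 5) = Σ P(X=i) for i=5..7
P(X=5) = 21875/93312
P(X=6) = 109375/279936
P(X=7) = 78125/279936
Sum = 3125/3456

P(X ≥ 5) = 3125/3456 ≈ 90.42%


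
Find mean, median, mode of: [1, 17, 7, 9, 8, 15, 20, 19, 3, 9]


Sorted: [1, 3, 7, 8, 9, 9, 15, 17, 19, 20]
Mean = 108/10 = 54/5
Median = 9
Freq: {1: 1, 17: 1, 7: 1, 9: 2, 8: 1, 15: 1, 20: 1, 19: 1, 3: 1}
Mode: [9]

Mean=54/5, Median=9, Mode=9


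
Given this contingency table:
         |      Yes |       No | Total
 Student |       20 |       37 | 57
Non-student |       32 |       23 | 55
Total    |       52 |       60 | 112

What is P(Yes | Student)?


P(Yes | Student) = 20/(20+37) = 20/57

P(Yes|Student) = 20/57 ≈ 35.09%


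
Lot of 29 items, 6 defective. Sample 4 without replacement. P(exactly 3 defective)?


Hypergeometric: C(6,3)×C(23,1)/C(29,4)
= 20×23/23751 = 460/23751

P(X=3) = 460/23751 ≈ 1.94%


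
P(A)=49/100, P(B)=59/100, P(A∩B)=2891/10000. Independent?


P(A)×P(B) = 2891/10000
P(A∩B) = 2891/10000
Equal ✓ → Independent

Yes, independent


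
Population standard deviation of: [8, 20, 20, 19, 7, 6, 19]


Mean = 99/7
  (8-99/7)²=1849/49
  (20-99/7)²=1681/49
  (20-99/7)²=1681/49
  (19-99/7)²=1156/49
  (7-99/7)²=2500/49
  (6-99/7)²=3249/49
  (19-99/7)²=1156/49
Σ(x-μ)² = 1896/7
σ² = (1896/7)/7 = 1896/49

σ = √(1896/49) ≈ 6.2204


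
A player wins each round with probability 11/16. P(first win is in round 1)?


Geometric: P(X=1) = (1-p)^(k-1)×p = (5/16)^0×11/16 = 11/16

P(X=1) = 11/16 ≈ 68.75%


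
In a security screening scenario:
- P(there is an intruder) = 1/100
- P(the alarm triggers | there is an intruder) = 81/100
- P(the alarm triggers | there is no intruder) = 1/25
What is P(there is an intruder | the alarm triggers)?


Using Bayes' theorem:
P(A|B) = P(B|A)·P(A) / P(B)

P(the alarm triggers) = 81/100 × 1/100 + 1/25 × 99/100
= 81/10000 + 99/2500 = 477/10000

P(there is an intruder|the alarm triggers) = (81/10000) / (477/10000) = 9/53

P(there is an intruder|the alarm triggers) = 9/53 ≈ 16.98%


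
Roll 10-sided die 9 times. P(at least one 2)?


P(no 2)^9 = (9/10)^9 = 387420489/1000000000
P(≥1) = 1 - 387420489/1000000000 = 612579511/1000000000

P = 612579511/1000000000 ≈ 61.26%


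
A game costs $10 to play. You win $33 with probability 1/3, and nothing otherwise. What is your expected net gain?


E[gain] = (33-10)×1/3 + (-10)×2/3
= 23/3 - 20/3 = 1

Expected net gain = $1 ≈ $1.00


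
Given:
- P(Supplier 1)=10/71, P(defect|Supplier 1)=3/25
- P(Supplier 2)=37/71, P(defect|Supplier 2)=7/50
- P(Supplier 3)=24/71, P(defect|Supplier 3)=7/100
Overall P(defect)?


P(B) = Σ P(B|Aᵢ)×P(Aᵢ)
  3/25×10/71 = 6/355
  7/50×37/71 = 259/3550
  7/100×24/71 = 42/1775
Sum = 403/3550

P(defect) = 403/3550 ≈ 11.35%


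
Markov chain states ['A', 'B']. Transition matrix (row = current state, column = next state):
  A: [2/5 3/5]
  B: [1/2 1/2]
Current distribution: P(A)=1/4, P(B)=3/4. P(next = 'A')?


P(next=A) = Σᵢ P(now=i)×P(i→A)
= 1/4×2/5 + 3/4×1/2
= 1/10 + 3/8 = 19/40

P = 19/40 ≈ 0.4750


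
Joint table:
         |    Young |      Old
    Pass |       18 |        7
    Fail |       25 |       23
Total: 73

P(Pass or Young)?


P(Pass∨Young) = P(Pass) + P(Young) - P(Pass∧Young)
= (25 + 43 - 18)/73 = 50/73

P = 50/73 ≈ 68.49%


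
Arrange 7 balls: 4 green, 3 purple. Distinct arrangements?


7!/(4!×3!) = 35

35


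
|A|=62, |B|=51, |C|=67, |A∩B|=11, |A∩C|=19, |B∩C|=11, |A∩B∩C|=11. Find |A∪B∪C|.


|A∪B∪C| = 62+51+67-11-19-11+11 = 150

|A∪B∪C| = 150


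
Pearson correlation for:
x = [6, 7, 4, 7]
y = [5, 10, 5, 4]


n=4, Σx=24, Σy=24, Σxy=148, Σx²=150, Σy²=166
r = (4×148 - 24×24)/√((4×150 - 24²)(4×166 - 24²))
= 16/√(24×88) = 16/√2112 ≈ 16/45.9565 ≈ 0.3482

r ≈ 0.3482


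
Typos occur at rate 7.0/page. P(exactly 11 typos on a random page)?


Poisson(λ=7.0): P(X=11) = e^(-λ)×λ^k/k!
= e^(-7.0) × 7.0^11 / 11!
≈ 0.0009118819656 × 1977326743 / 39916800 ≈ 0.045171

P(X=11) ≈ 0.045171 ≈ 4.52%


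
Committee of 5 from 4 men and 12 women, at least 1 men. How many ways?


Count by #men:
  1M,4W: C(4,1)×C(12,4)=1980
  2M,3W: C(4,2)×C(12,3)=1320
  3M,2W: C(4,3)×C(12,2)=264
  4M,1W: C(4,4)×C(12,1)=12
Total = 3576

3576


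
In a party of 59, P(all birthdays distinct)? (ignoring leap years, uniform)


P(all different) = Π(365-i)/365 for i=0..58
= (365/365)×(364/365)×...×(307/365)
= 0.007011

P ≈ 0.0070 ≈ 0.70%


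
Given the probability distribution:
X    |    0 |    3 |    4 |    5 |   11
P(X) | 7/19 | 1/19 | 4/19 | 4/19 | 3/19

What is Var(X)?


E[X] = 72/19
E[X²] = 536/19
Var(X) = E[X²] - (E[X])² = 536/19 - 5184/361 = 5000/361

Var(X) = 5000/361 ≈ 13.8504


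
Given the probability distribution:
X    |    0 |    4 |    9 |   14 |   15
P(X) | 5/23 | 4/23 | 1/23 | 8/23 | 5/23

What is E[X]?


E[X] = Σ x·P(X=x)
= (0)×(5/23) + (4)×(4/23) + (9)×(1/23) + (14)×(8/23) + (15)×(5/23)
= 212/23

E[X] = 212/23


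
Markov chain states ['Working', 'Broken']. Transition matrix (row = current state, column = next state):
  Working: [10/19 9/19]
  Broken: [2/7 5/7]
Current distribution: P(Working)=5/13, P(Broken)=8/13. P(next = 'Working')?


P(next=Working) = Σᵢ P(now=i)×P(i→Working)
= 5/13×10/19 + 8/13×2/7
= 50/247 + 16/91 = 654/1729

P = 654/1729 ≈ 0.3783


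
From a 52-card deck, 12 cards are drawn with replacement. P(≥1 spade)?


P(not a spade) = 39/52 = 3/4
P(none in 12 draws) = (3/4)^12 = 531441/16777216
P(≥1 spade) = 1 - 531441/16777216 = 16245775/16777216

P = 16245775/16777216 ≈ 96.83%


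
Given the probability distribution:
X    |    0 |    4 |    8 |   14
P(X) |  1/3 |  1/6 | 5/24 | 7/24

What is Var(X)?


E[X] = 77/12
E[X²] = 439/6
Var(X) = E[X²] - (E[X])² = 439/6 - 5929/144 = 4607/144

Var(X) = 4607/144 ≈ 31.9931


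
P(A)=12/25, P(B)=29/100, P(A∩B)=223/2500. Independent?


P(A)×P(B) = 87/625
P(A∩B) = 223/2500
Not equal → NOT independent

No, not independent


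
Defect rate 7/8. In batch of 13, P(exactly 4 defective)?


Binomial: P(X=4) = C(13,4)×p^4×(1-p)^9
= 715 × 2401/4096 × 1/134217728 = 1716715/549755813888

P(X=4) = 1716715/549755813888 ≈ 0.00%


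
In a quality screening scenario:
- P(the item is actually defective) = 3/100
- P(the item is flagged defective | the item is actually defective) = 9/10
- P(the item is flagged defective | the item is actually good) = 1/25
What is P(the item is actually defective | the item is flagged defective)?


Using Bayes' theorem:
P(A|B) = P(B|A)·P(A) / P(B)

P(the item is flagged defective) = 9/10 × 3/100 + 1/25 × 97/100
= 27/1000 + 97/2500 = 329/5000

P(the item is actually defective|the item is flagged defective) = (27/1000) / (329/5000) = 135/329

P(the item is actually defective|the item is flagged defective) = 135/329 ≈ 41.03%


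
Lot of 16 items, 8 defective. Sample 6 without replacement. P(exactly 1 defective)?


Hypergeometric: C(8,1)×C(8,5)/C(16,6)
= 8×56/8008 = 8/143

P(X=1) = 8/143 ≈ 5.59%


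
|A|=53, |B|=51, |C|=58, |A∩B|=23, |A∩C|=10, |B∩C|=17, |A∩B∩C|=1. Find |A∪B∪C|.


|A∪B∪C| = 53+51+58-23-10-17+1 = 113

|A∪B∪C| = 113


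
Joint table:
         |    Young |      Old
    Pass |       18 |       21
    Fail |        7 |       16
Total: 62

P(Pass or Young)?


P(Pass∨Young) = P(Pass) + P(Young) - P(Pass∧Young)
= (39 + 25 - 18)/62 = 46/62 = 23/31

P = 23/31 ≈ 74.19%


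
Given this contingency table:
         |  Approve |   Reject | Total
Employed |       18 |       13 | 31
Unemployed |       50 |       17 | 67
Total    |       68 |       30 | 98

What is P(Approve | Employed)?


P(Approve | Employed) = 18/(18+13) = 18/31

P(Approve|Employed) = 18/31 ≈ 58.06%


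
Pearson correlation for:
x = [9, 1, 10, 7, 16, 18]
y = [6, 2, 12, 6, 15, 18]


n=6, Σx=61, Σy=59, Σxy=782, Σx²=811, Σy²=769
r = (6×782 - 61×59)/√((6×811 - 61²)(6×769 - 59²))
= 1093/√(1145×1133) = 1093/√1297285 ≈ 1093/1138.9842 ≈ 0.9596

r ≈ 0.9596


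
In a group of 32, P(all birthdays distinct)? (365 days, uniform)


P(all different) = Π(365-i)/365 for i=0..31
= (365/365)×(364/365)×...×(334/365)
= 0.246652

P ≈ 0.2467 ≈ 24.67%


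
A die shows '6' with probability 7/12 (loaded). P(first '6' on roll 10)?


Geometric: P(X=10) = (1-p)^(k-1)×p = (5/12)^9×7/12 = 13671875/61917364224

P(X=10) = 13671875/61917364224 ≈ 0.02%


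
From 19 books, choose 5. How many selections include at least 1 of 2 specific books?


Complement: C(19,5) - C(17,5) = 11628 - 6188 = 5440

5440


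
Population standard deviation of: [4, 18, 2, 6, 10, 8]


Mean = 48/6 = 8
  (4-8)²=16
  (18-8)²=100
  (2-8)²=36
  (6-8)²=4
  (10-8)²=4
  (8-8)²=0
Σ(x-μ)² = 160
σ² = 160/6 = 80/3

σ = √(80/3) ≈ 5.1640


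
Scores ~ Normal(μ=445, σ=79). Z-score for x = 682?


z = (x - μ)/σ = (682 - 445)/79 = 3.0

z = 3.0


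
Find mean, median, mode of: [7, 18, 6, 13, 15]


Sorted: [6, 7, 13, 15, 18]
Mean = 59/5
Median = 13
Freq: {7: 1, 18: 1, 6: 1, 13: 1, 15: 1}
Mode: No mode

Mean=59/5, Median=13, Mode=No mode


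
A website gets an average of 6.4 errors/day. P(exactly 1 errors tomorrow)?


Poisson(λ=6.4): P(X=1) = e^(-λ)×λ^k/k!
= e^(-6.4) × 6.4^1 / 1!
≈ 0.001661557273 × 6.4 / 1 ≈ 0.010634

P(X=1) ≈ 0.010634 ≈ 1.06%


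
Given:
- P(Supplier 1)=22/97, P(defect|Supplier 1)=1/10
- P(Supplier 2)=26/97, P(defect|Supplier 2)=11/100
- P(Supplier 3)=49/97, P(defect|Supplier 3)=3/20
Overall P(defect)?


P(B) = Σ P(B|Aᵢ)×P(Aᵢ)
  1/10×22/97 = 11/485
  11/100×26/97 = 143/4850
  3/20×49/97 = 147/1940
Sum = 1241/9700

P(defect) = 1241/9700 ≈ 12.79%


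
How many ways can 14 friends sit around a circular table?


Circular arrangements of 14 distinct objects: fix one position to break rotational symmetry.
(n-1)! = 13! = 6227020800

6227020800


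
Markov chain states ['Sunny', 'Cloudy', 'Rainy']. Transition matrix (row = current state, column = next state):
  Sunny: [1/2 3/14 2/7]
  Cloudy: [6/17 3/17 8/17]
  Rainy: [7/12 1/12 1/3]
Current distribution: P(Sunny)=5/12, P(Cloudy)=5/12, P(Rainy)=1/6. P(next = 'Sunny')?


P(next=Sunny) = Σᵢ P(now=i)×P(i→Sunny)
= 5/12×1/2 + 5/12×6/17 + 1/6×7/12
= 5/24 + 5/34 + 7/72 = 277/612

P = 277/612 ≈ 0.4526


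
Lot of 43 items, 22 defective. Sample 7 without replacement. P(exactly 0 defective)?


Hypergeometric: C(22,0)×C(21,7)/C(43,7)
= 1×116280/32224114 = 3060/848003

P(X=0) = 3060/848003 ≈ 0.36%


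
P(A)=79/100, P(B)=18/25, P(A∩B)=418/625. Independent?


P(A)×P(B) = 711/1250
P(A∩B) = 418/625
Not equal → NOT independent

No, not independent


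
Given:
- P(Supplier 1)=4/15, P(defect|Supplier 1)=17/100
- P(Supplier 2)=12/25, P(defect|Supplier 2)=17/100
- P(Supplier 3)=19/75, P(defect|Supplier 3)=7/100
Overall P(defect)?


P(B) = Σ P(B|Aᵢ)×P(Aᵢ)
  17/100×4/15 = 17/375
  17/100×12/25 = 51/625
  7/100×19/75 = 133/7500
Sum = 217/1500

P(defect) = 217/1500 ≈ 14.47%


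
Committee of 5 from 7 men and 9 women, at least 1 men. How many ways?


Count by #men:
  1M,4W: C(7,1)×C(9,4)=882
  2M,3W: C(7,2)×C(9,3)=1764
  3M,2W: C(7,3)×C(9,2)=1260
  4M,1W: C(7,4)×C(9,1)=315
  5M,0W: C(7,5)×C(9,0)=21
Total = 4242

4242


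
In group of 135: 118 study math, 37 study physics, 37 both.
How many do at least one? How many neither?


|A∪B| = 118+37-37 = 118
Neither = 135-118 = 17

At least one: 118; Neither: 17


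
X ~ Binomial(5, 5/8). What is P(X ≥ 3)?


P(X ≥ 3) = Σ P(X=i) for i=3..5
P(X=3) = 5625/16384
P(X=4) = 9375/32768
P(X=5) = 3125/32768
Sum = 11875/16384

P(X ≥ 3) = 11875/16384 ≈ 72.48%


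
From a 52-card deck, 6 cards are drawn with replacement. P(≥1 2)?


P(not a 2) = 48/52 = 12/13
P(none in 6 draws) = (12/13)^6 = 2985984/4826809
P(≥1 2) = 1 - 2985984/4826809 = 1840825/4826809

P = 1840825/4826809 ≈ 38.14%


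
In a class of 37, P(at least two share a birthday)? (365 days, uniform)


P(all different) = Π(365-i)/365 for i=0..36
= 0.151266
P(match) = 1 - 0.151266 = 0.848734

P ≈ 0.8487 ≈ 84.87%


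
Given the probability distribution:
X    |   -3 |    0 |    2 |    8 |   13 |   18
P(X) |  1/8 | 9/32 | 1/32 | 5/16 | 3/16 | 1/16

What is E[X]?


E[X] = Σ x·P(X=x)
= (-3)×(1/8) + (0)×(9/32) + (2)×(1/32) + (8)×(5/16) + (13)×(3/16) + (18)×(1/16)
= 23/4

E[X] = 23/4


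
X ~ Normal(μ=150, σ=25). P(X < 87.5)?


z = (87.5-150)/25 = -2.5
P(Z < -2.5) = 0.0062

P(X < 87.5) ≈ 0.0062


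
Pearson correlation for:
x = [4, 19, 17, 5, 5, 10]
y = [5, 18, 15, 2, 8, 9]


n=6, Σx=60, Σy=57, Σxy=757, Σx²=816, Σy²=723
r = (6×757 - 60×57)/√((6×816 - 60²)(6×723 - 57²))
= 1122/√(1296×1089) = 1122/√1411344 ≈ 1122/1188.0000 ≈ 0.9444

r ≈ 0.9444


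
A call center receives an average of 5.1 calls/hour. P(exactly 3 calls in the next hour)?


Poisson(λ=5.1): P(X=3) = e^(-λ)×λ^k/k!
= e^(-5.1) × 5.1^3 / 3!
≈ 0.006096746566 × 132.651 / 6 ≈ 0.134790

P(X=3) ≈ 0.134790 ≈ 13.48%


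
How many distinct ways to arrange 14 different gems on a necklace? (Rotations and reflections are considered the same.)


Free circular arrangements: rotations and reflections both identified.
(n-1)!/2 = 13!/2 = 6227020800/2 = 3113510400

3113510400


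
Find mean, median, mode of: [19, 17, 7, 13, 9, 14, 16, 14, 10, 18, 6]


Sorted: [6, 7, 9, 10, 13, 14, 14, 16, 17, 18, 19]
Mean = 143/11 = 13
Median = 14
Freq: {19: 1, 17: 1, 7: 1, 13: 1, 9: 1, 14: 2, 16: 1, 10: 1, 18: 1, 6: 1}
Mode: [14]

Mean=13, Median=14, Mode=14


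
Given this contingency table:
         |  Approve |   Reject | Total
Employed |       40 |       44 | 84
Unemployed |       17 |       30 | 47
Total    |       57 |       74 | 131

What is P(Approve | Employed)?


P(Approve | Employed) = 40/(40+44) = 40/84 = 10/21

P(Approve|Employed) = 10/21 ≈ 47.62%


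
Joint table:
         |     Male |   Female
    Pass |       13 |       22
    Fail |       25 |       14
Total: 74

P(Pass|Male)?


P(Pass|Male) = 13/(13+25) = 13/38

P = 13/38 ≈ 34.21%


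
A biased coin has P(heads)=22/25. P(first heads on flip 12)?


Geometric: P(X=12) = (1-p)^(k-1)×p = (3/25)^11×22/25 = 3897234/59604644775390625

P(X=12) = 3897234/59604644775390625 ≈ 0.00%


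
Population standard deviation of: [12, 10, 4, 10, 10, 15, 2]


Mean = 63/7 = 9
  (12-9)²=9
  (10-9)²=1
  (4-9)²=25
  (10-9)²=1
  (10-9)²=1
  (15-9)²=36
  (2-9)²=49
Σ(x-μ)² = 122
σ² = 122/7

σ = √(122/7) ≈ 4.1748


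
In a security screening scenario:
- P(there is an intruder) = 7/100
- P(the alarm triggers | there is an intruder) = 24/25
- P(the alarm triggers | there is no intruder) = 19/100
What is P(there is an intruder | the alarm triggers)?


Using Bayes' theorem:
P(A|B) = P(B|A)·P(A) / P(B)

P(the alarm triggers) = 24/25 × 7/100 + 19/100 × 93/100
= 42/625 + 1767/10000 = 2439/10000

P(there is an intruder|the alarm triggers) = (42/625) / (2439/10000) = 224/813

P(there is an intruder|the alarm triggers) = 224/813 ≈ 27.55%


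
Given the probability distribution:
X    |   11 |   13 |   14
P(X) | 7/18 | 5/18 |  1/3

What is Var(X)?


E[X] = 113/9
E[X²] = 478/3
Var(X) = E[X²] - (E[X])² = 478/3 - 12769/81 = 137/81

Var(X) = 137/81 ≈ 1.6914


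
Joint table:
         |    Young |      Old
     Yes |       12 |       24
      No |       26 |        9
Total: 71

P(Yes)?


P(Yes) = (12+24)/71 = 36/71

P(Yes) = 36/71 ≈ 50.70%


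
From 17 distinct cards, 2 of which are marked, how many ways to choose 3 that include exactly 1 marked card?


Choose 1 of the 2 marked cards and 2 of the other 15 cards:
C(2,1)×C(15,2) = 2×105 = 210

210


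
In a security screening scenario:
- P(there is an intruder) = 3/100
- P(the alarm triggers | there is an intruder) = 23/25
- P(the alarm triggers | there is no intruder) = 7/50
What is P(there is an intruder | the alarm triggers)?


Using Bayes' theorem:
P(A|B) = P(B|A)·P(A) / P(B)

P(the alarm triggers) = 23/25 × 3/100 + 7/50 × 97/100
= 69/2500 + 679/5000 = 817/5000

P(there is an intruder|the alarm triggers) = (69/2500) / (817/5000) = 138/817

P(there is an intruder|the alarm triggers) = 138/817 ≈ 16.89%


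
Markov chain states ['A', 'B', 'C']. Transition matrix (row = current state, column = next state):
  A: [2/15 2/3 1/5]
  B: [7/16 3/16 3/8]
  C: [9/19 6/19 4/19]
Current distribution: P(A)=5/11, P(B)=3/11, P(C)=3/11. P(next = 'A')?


P(next=A) = Σᵢ P(now=i)×P(i→A)
= 5/11×2/15 + 3/11×7/16 + 3/11×9/19
= 2/33 + 21/176 + 27/209 = 3101/10032

P = 3101/10032 ≈ 0.3091


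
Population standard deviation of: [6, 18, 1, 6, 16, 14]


Mean = 61/6
  (6-61/6)²=625/36
  (18-61/6)²=2209/36
  (1-61/6)²=3025/36
  (6-61/6)²=625/36
  (16-61/6)²=1225/36
  (14-61/6)²=529/36
Σ(x-μ)² = 1373/6
σ² = (1373/6)/6 = 1373/36

σ = √(1373/36) ≈ 6.1757


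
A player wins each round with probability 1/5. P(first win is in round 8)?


Geometric: P(X=8) = (1-p)^(k-1)×p = (4/5)^7×1/5 = 16384/390625

P(X=8) = 16384/390625 ≈ 4.19%


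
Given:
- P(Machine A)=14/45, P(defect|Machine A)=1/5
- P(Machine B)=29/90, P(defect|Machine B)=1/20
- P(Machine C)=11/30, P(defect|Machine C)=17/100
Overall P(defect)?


P(B) = Σ P(B|Aᵢ)×P(Aᵢ)
  1/5×14/45 = 14/225
  1/20×29/90 = 29/1800
  17/100×11/30 = 187/3000
Sum = 211/1500

P(defect) = 211/1500 ≈ 14.07%


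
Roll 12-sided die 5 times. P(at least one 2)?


P(no 2)^5 = (11/12)^5 = 161051/248832
P(≥1) = 1 - 161051/248832 = 87781/248832

P = 87781/248832 ≈ 35.28%


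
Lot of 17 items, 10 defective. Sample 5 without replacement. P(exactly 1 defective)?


Hypergeometric: C(10,1)×C(7,4)/C(17,5)
= 10×35/6188 = 25/442

P(X=1) = 25/442 ≈ 5.66%


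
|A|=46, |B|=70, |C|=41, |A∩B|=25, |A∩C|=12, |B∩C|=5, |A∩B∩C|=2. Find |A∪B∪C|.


|A∪B∪C| = 46+70+41-25-12-5+2 = 117

|A∪B∪C| = 117


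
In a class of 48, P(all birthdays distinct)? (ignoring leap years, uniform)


P(all different) = Π(365-i)/365 for i=0..47
= (365/365)×(364/365)×...×(318/365)
= 0.039402

P ≈ 0.0394 ≈ 3.94%


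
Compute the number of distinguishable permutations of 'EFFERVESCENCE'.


Letters: 13, freq: {'E': 5, 'F': 2, 'R': 1, 'V': 1, 'S': 1, 'C': 2, 'N': 1}
13!/(5!×2!×1!×1!×1!×2!×1!) = 6227020800/480 = 12972960

12972960


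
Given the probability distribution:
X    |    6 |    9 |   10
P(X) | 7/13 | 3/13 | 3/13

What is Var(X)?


E[X] = 99/13
E[X²] = 795/13
Var(X) = E[X²] - (E[X])² = 795/13 - 9801/169 = 534/169

Var(X) = 534/169 ≈ 3.1598


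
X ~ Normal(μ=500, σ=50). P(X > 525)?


z = (525-500)/50 = 0.5
P(X > 525) = 1 - P(Z ≤ 0.5) = 1 - 0.6915 = 0.3085

P(X > 525) ≈ 0.3085


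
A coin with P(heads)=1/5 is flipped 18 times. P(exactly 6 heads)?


Binomial: P(X=6) = C(18,6)×p^6×(1-p)^12
= 18564 × 1/15625 × 16777216/244140625 = 311452237824/3814697265625

P(X=6) = 311452237824/3814697265625 ≈ 8.16%


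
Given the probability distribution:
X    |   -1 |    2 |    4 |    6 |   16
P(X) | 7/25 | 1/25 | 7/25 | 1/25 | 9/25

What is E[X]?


E[X] = Σ x·P(X=x)
= (-1)×(7/25) + (2)×(1/25) + (4)×(7/25) + (6)×(1/25) + (16)×(9/25)
= 173/25

E[X] = 173/25


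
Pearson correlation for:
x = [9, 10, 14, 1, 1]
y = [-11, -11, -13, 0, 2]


n=5, Σx=35, Σy=-33, Σxy=-389, Σx²=379, Σy²=415
r = (5×(-389) - 35×(-33))/√((5×379 - 35²)(5×415 - (-33)²))
= -790/√(670×986) = -790/√660620 ≈ -790/812.7853 ≈ -0.9720

r ≈ -0.9720


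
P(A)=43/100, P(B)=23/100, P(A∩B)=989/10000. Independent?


P(A)×P(B) = 989/10000
P(A∩B) = 989/10000
Equal ✓ → Independent

Yes, independent


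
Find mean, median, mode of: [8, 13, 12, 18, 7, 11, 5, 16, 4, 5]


Sorted: [4, 5, 5, 7, 8, 11, 12, 13, 16, 18]
Mean = 99/10
Median = 19/2
Freq: {8: 1, 13: 1, 12: 1, 18: 1, 7: 1, 11: 1, 5: 2, 16: 1, 4: 1}
Mode: [5]

Mean=99/10, Median=19/2, Mode=5


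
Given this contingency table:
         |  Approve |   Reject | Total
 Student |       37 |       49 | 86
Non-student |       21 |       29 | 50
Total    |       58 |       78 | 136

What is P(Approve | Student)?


P(Approve | Student) = 37/(37+49) = 37/86

P(Approve|Student) = 37/86 ≈ 43.02%


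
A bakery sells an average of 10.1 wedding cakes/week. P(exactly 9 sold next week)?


Poisson(λ=10.1): P(X=9) = e^(-λ)×λ^k/k!
= e^(-10.1) × 10.1^9 / 9!
≈ 4.107955523e-05 × 1093685272.68 / 362880 ≈ 0.123810

P(X=9) ≈ 0.123810 ≈ 12.38%


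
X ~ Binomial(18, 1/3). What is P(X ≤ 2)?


P(X ≤ 2) = Σ P(X=i) for i=0..2
P(X=0) = 262144/387420489
P(X=1) = 262144/43046721
P(X=2) = 1114112/43046721
Sum = 12648448/387420489

P(X ≤ 2) = 12648448/387420489 ≈ 3.26%


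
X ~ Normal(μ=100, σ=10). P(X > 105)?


z = (105-100)/10 = 0.5
P(X > 105) = 1 - P(Z ≤ 0.5) = 1 - 0.6915 = 0.3085

P(X > 105) ≈ 0.3085


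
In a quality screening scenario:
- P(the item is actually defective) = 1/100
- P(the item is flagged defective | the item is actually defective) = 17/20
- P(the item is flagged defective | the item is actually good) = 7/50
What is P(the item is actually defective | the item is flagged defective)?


Using Bayes' theorem:
P(A|B) = P(B|A)·P(A) / P(B)

P(the item is flagged defective) = 17/20 × 1/100 + 7/50 × 99/100
= 17/2000 + 693/5000 = 1471/10000

P(the item is actually defective|the item is flagged defective) = (17/2000) / (1471/10000) = 85/1471

P(the item is actually defective|the item is flagged defective) = 85/1471 ≈ 5.78%


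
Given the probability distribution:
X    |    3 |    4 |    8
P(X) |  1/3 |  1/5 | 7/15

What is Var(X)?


E[X] = 83/15
E[X²] = 541/15
Var(X) = E[X²] - (E[X])² = 541/15 - 6889/225 = 1226/225

Var(X) = 1226/225 ≈ 5.4489


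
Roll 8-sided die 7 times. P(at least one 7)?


P(no 7)^7 = (7/8)^7 = 823543/2097152
P(≥1) = 1 - 823543/2097152 = 1273609/2097152

P = 1273609/2097152 ≈ 60.73%


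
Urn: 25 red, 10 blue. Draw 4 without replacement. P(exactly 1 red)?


Hypergeometric: C(25,1)×C(10,3)/C(35,4)
= 25×120/52360 = 75/1309

P(X=1) = 75/1309 ≈ 5.73%


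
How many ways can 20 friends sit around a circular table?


Circular arrangements of 20 distinct objects: fix one position to break rotational symmetry.
(n-1)! = 19! = 121645100408832000

121645100408832000


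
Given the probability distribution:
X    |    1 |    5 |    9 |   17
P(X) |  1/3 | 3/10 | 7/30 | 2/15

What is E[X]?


E[X] = Σ x·P(X=x)
= (1)×(1/3) + (5)×(3/10) + (9)×(7/30) + (17)×(2/15)
= 31/5

E[X] = 31/5


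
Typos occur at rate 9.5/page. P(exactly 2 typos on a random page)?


Poisson(λ=9.5): P(X=2) = e^(-λ)×λ^k/k!
= e^(-9.5) × 9.5^2 / 2!
≈ 7.485182989e-05 × 90.25 / 2 ≈ 0.003378

P(X=2) ≈ 0.003378 ≈ 0.34%


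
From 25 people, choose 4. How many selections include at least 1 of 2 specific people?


Complement: C(25,4) - C(23,4) = 12650 - 8855 = 3795

3795


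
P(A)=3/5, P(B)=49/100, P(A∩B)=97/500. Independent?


P(A)×P(B) = 147/500
P(A∩B) = 97/500
Not equal → NOT independent

No, not independent


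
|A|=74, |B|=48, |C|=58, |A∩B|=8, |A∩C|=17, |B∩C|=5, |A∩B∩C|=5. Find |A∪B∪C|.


|A∪B∪C| = 74+48+58-8-17-5+5 = 155

|A∪B∪C| = 155


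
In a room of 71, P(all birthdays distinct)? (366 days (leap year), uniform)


P(all different) = Π(366-i)/366 for i=0..70
= (366/366)×(365/366)×...×(296/366)
= 0.000694

P ≈ 0.0007 ≈ 0.07%


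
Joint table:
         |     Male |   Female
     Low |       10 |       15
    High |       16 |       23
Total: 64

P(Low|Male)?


P(Low|Male) = 10/(10+16) = 10/26 = 5/13

P = 5/13 ≈ 38.46%


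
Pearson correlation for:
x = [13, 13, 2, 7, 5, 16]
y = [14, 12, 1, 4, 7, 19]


n=6, Σx=56, Σy=57, Σxy=707, Σx²=672, Σy²=767
r = (6×707 - 56×57)/√((6×672 - 56²)(6×767 - 57²))
= 1050/√(896×1353) = 1050/√1212288 ≈ 1050/1101.0395 ≈ 0.9536

r ≈ 0.9536


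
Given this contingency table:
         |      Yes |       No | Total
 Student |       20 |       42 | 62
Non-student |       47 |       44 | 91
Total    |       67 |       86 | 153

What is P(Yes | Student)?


P(Yes | Student) = 20/(20+42) = 20/62 = 10/31

P(Yes|Student) = 10/31 ≈ 32.26%


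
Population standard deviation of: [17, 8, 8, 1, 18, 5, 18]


Mean = 75/7
  (17-75/7)²=1936/49
  (8-75/7)²=361/49
  (8-75/7)²=361/49
  (1-75/7)²=4624/49
  (18-75/7)²=2601/49
  (5-75/7)²=1600/49
  (18-75/7)²=2601/49
Σ(x-μ)² = 2012/7
σ² = (2012/7)/7 = 2012/49

σ = √(2012/49) ≈ 6.4079


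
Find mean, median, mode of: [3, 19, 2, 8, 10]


Sorted: [2, 3, 8, 10, 19]
Mean = 42/5
Median = 8
Freq: {3: 1, 19: 1, 2: 1, 8: 1, 10: 1}
Mode: No mode

Mean=42/5, Median=8, Mode=No mode


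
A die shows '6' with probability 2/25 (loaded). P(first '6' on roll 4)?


Geometric: P(X=4) = (1-p)^(k-1)×p = (23/25)^3×2/25 = 24334/390625

P(X=4) = 24334/390625 ≈ 6.23%


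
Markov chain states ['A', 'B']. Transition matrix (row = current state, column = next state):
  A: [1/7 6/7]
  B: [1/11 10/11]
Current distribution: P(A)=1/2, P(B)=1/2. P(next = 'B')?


P(next=B) = Σᵢ P(now=i)×P(i→B)
= 1/2×6/7 + 1/2×10/11
= 3/7 + 5/11 = 68/77

P = 68/77 ≈ 0.8831


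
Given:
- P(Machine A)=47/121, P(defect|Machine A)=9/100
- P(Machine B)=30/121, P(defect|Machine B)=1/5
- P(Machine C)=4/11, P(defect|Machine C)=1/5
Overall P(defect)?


P(B) = Σ P(B|Aᵢ)×P(Aᵢ)
  9/100×47/121 = 423/12100
  1/5×30/121 = 6/121
  1/5×4/11 = 4/55
Sum = 173/1100

P(defect) = 173/1100 ≈ 15.73%


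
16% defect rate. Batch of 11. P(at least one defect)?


P(all good) = (21/25)^11 = 350277500542221/2384185791015625
P(≥1 defect) = 2033908290473404/2384185791015625

P = 2033908290473404/2384185791015625 ≈ 85.31%


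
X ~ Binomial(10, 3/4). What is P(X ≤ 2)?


P(X ≤ 2) = Σ P(X=i) for i=0..2
P(X=0) = 1/1048576
P(X=1) = 15/524288
P(X=2) = 405/1048576
Sum = 109/262144

P(X ≤ 2) = 109/262144 ≈ 0.04%


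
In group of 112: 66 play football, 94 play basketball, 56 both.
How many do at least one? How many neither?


|A∪B| = 66+94-56 = 104
Neither = 112-104 = 8

At least one: 104; Neither: 8


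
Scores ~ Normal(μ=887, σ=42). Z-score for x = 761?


z = (x - μ)/σ = (761 - 887)/42 = -3.0

z = -3.0


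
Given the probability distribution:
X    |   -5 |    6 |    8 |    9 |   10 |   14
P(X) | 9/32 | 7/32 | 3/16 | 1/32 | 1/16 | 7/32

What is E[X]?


E[X] = Σ x·P(X=x)
= (-5)×(9/32) + (6)×(7/32) + (8)×(3/16) + (9)×(1/32) + (10)×(1/16) + (14)×(7/32)
= 43/8

E[X] = 43/8


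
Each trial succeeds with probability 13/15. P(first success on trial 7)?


Geometric: P(X=7) = (1-p)^(k-1)×p = (2/15)^6×13/15 = 832/170859375

P(X=7) = 832/170859375 ≈ 0.00%


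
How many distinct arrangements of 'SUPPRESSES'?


Letters: 10, freq: {'S': 4, 'U': 1, 'P': 2, 'R': 1, 'E': 2}
10!/(4!×1!×2!×1!×2!) = 3628800/96 = 37800

37800


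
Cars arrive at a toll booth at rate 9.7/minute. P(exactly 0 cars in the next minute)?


Poisson(λ=9.7): P(X=0) = e^(-λ)×λ^k/k!
= e^(-9.7) × 9.7^0 / 0!
≈ 6.128349505e-05 × 1 / 1 ≈ 0.000061

P(X=0) ≈ 0.000061 ≈ 0.01%


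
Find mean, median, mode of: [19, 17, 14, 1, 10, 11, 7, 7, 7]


Sorted: [1, 7, 7, 7, 10, 11, 14, 17, 19]
Mean = 93/9 = 31/3
Median = 10
Freq: {19: 1, 17: 1, 14: 1, 1: 1, 10: 1, 11: 1, 7: 3}
Mode: [7]

Mean=31/3, Median=10, Mode=7


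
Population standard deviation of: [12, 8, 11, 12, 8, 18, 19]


Mean = 88/7
  (12-88/7)²=16/49
  (8-88/7)²=1024/49
  (11-88/7)²=121/49
  (12-88/7)²=16/49
  (8-88/7)²=1024/49
  (18-88/7)²=1444/49
  (19-88/7)²=2025/49
Σ(x-μ)² = 810/7
σ² = (810/7)/7 = 810/49

σ = √(810/49) ≈ 4.0658


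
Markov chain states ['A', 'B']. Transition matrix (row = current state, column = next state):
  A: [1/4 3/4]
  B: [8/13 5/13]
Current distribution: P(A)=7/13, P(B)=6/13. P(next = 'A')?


P(next=A) = Σᵢ P(now=i)×P(i→A)
= 7/13×1/4 + 6/13×8/13
= 7/52 + 48/169 = 283/676

P = 283/676 ≈ 0.4186


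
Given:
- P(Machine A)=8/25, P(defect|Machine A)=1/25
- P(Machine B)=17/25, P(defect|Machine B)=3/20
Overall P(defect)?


P(B) = Σ P(B|Aᵢ)×P(Aᵢ)
  1/25×8/25 = 8/625
  3/20×17/25 = 51/500
Sum = 287/2500

P(defect) = 287/2500 ≈ 11.48%


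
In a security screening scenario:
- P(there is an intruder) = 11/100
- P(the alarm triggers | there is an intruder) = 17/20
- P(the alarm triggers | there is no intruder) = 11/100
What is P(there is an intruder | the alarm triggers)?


Using Bayes' theorem:
P(A|B) = P(B|A)·P(A) / P(B)

P(the alarm triggers) = 17/20 × 11/100 + 11/100 × 89/100
= 187/2000 + 979/10000 = 957/5000

P(there is an intruder|the alarm triggers) = (187/2000) / (957/5000) = 85/174

P(there is an intruder|the alarm triggers) = 85/174 ≈ 48.85%


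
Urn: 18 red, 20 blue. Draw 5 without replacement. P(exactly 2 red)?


Hypergeometric: C(18,2)×C(20,3)/C(38,5)
= 153×1140/501942 = 90/259

P(X=2) = 90/259 ≈ 34.75%


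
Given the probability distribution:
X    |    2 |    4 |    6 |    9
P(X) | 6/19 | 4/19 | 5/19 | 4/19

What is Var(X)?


E[X] = 94/19
E[X²] = 592/19
Var(X) = E[X²] - (E[X])² = 592/19 - 8836/361 = 2412/361

Var(X) = 2412/361 ≈ 6.6814


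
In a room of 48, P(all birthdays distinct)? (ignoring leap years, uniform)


P(all different) = Π(365-i)/365 for i=0..47
= (365/365)×(364/365)×...×(318/365)
= 0.039402

P ≈ 0.0394 ≈ 3.94%


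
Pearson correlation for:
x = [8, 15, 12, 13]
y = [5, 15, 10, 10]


n=4, Σx=48, Σy=40, Σxy=515, Σx²=602, Σy²=450
r = (4×515 - 48×40)/√((4×602 - 48²)(4×450 - 40²))
= 140/√(104×200) = 140/√20800 ≈ 140/144.2221 ≈ 0.9707

r ≈ 0.9707


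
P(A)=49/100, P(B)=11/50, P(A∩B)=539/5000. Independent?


P(A)×P(B) = 539/5000
P(A∩B) = 539/5000
Equal ✓ → Independent

Yes, independent


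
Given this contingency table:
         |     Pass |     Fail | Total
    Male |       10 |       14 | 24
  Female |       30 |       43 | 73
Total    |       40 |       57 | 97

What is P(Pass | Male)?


P(Pass | Male) = 10/(10+14) = 10/24 = 5/12

P(Pass|Male) = 5/12 ≈ 41.67%


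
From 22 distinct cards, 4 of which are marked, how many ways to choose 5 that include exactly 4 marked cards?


Choose 4 of the 4 marked cards and 1 of the other 18 cards:
C(4,4)×C(18,1) = 1×18 = 18

18


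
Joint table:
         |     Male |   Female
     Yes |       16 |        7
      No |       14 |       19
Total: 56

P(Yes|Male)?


P(Yes|Male) = 16/(16+14) = 16/30 = 8/15

P = 8/15 ≈ 53.33%


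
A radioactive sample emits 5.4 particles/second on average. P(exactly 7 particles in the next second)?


Poisson(λ=5.4): P(X=7) = e^(-λ)×λ^k/k!
= e^(-5.4) × 5.4^7 / 7!
≈ 0.004516580943 × 133892.520998 / 5040 ≈ 0.119987

P(X=7) ≈ 0.119987 ≈ 12.00%


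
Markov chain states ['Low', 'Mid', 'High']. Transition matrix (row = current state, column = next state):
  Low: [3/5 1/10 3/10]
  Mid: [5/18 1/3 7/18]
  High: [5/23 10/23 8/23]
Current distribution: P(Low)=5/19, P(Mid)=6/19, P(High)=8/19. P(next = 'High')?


P(next=High) = Σᵢ P(now=i)×P(i→High)
= 5/19×3/10 + 6/19×7/18 + 8/19×8/23
= 3/38 + 7/57 + 64/437 = 913/2622

P = 913/2622 ≈ 0.3482


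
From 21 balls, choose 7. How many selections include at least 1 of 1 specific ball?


Complement: C(21,7) - C(20,7) = 116280 - 77520 = 38760

38760


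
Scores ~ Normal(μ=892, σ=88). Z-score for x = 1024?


z = (x - μ)/σ = (1024 - 892)/88 = 1.5

z = 1.5


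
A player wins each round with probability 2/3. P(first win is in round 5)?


Geometric: P(X=5) = (1-p)^(k-1)×p = (1/3)^4×2/3 = 2/243

P(X=5) = 2/243 ≈ 0.82%


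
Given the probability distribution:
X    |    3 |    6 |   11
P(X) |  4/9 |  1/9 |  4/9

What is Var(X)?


E[X] = 62/9
E[X²] = 556/9
Var(X) = E[X²] - (E[X])² = 556/9 - 3844/81 = 1160/81

Var(X) = 1160/81 ≈ 14.3210
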